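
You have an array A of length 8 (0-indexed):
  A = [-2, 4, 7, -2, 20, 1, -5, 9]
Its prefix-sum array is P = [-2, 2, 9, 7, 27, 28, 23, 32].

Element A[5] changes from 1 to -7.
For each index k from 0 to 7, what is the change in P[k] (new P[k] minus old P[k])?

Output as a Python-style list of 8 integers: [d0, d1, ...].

Element change: A[5] 1 -> -7, delta = -8
For k < 5: P[k] unchanged, delta_P[k] = 0
For k >= 5: P[k] shifts by exactly -8
Delta array: [0, 0, 0, 0, 0, -8, -8, -8]

Answer: [0, 0, 0, 0, 0, -8, -8, -8]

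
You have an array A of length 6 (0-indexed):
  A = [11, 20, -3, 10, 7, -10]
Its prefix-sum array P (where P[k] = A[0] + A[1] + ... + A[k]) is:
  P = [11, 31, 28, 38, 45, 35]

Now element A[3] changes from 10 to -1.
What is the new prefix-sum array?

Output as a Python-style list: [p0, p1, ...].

Change: A[3] 10 -> -1, delta = -11
P[k] for k < 3: unchanged (A[3] not included)
P[k] for k >= 3: shift by delta = -11
  P[0] = 11 + 0 = 11
  P[1] = 31 + 0 = 31
  P[2] = 28 + 0 = 28
  P[3] = 38 + -11 = 27
  P[4] = 45 + -11 = 34
  P[5] = 35 + -11 = 24

Answer: [11, 31, 28, 27, 34, 24]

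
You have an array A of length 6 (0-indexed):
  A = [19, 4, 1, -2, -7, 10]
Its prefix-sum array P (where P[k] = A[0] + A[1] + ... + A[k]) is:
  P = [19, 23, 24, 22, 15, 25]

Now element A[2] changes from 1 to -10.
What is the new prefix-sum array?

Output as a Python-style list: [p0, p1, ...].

Change: A[2] 1 -> -10, delta = -11
P[k] for k < 2: unchanged (A[2] not included)
P[k] for k >= 2: shift by delta = -11
  P[0] = 19 + 0 = 19
  P[1] = 23 + 0 = 23
  P[2] = 24 + -11 = 13
  P[3] = 22 + -11 = 11
  P[4] = 15 + -11 = 4
  P[5] = 25 + -11 = 14

Answer: [19, 23, 13, 11, 4, 14]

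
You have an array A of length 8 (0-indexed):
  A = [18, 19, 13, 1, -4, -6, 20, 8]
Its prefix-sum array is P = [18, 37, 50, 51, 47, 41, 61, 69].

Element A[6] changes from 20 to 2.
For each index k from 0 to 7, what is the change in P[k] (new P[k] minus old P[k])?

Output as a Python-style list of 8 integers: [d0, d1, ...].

Answer: [0, 0, 0, 0, 0, 0, -18, -18]

Derivation:
Element change: A[6] 20 -> 2, delta = -18
For k < 6: P[k] unchanged, delta_P[k] = 0
For k >= 6: P[k] shifts by exactly -18
Delta array: [0, 0, 0, 0, 0, 0, -18, -18]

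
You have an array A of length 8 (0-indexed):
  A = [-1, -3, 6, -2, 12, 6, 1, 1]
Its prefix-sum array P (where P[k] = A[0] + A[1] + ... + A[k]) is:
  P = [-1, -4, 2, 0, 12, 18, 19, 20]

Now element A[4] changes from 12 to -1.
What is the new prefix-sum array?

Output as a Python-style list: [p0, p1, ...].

Change: A[4] 12 -> -1, delta = -13
P[k] for k < 4: unchanged (A[4] not included)
P[k] for k >= 4: shift by delta = -13
  P[0] = -1 + 0 = -1
  P[1] = -4 + 0 = -4
  P[2] = 2 + 0 = 2
  P[3] = 0 + 0 = 0
  P[4] = 12 + -13 = -1
  P[5] = 18 + -13 = 5
  P[6] = 19 + -13 = 6
  P[7] = 20 + -13 = 7

Answer: [-1, -4, 2, 0, -1, 5, 6, 7]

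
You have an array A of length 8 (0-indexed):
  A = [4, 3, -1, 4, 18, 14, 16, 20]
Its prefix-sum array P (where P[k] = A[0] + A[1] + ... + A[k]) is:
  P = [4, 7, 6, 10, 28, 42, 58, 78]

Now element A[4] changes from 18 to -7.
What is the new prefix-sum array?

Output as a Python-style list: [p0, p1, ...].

Answer: [4, 7, 6, 10, 3, 17, 33, 53]

Derivation:
Change: A[4] 18 -> -7, delta = -25
P[k] for k < 4: unchanged (A[4] not included)
P[k] for k >= 4: shift by delta = -25
  P[0] = 4 + 0 = 4
  P[1] = 7 + 0 = 7
  P[2] = 6 + 0 = 6
  P[3] = 10 + 0 = 10
  P[4] = 28 + -25 = 3
  P[5] = 42 + -25 = 17
  P[6] = 58 + -25 = 33
  P[7] = 78 + -25 = 53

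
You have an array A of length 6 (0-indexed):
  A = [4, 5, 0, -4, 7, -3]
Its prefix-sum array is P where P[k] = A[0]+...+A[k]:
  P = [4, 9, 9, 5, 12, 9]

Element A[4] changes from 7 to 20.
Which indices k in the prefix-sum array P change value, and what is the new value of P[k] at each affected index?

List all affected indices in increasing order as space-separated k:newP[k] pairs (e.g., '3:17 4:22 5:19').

P[k] = A[0] + ... + A[k]
P[k] includes A[4] iff k >= 4
Affected indices: 4, 5, ..., 5; delta = 13
  P[4]: 12 + 13 = 25
  P[5]: 9 + 13 = 22

Answer: 4:25 5:22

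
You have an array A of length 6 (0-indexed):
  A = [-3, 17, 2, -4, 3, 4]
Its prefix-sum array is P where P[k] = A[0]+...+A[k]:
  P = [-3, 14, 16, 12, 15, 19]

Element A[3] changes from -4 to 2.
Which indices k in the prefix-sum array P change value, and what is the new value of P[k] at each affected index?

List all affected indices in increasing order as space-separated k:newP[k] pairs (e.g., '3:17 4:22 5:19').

Answer: 3:18 4:21 5:25

Derivation:
P[k] = A[0] + ... + A[k]
P[k] includes A[3] iff k >= 3
Affected indices: 3, 4, ..., 5; delta = 6
  P[3]: 12 + 6 = 18
  P[4]: 15 + 6 = 21
  P[5]: 19 + 6 = 25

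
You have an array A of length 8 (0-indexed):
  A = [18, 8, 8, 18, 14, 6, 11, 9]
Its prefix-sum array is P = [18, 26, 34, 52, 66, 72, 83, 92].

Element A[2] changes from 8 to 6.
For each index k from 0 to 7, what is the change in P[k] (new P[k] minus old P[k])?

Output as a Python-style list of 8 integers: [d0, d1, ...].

Element change: A[2] 8 -> 6, delta = -2
For k < 2: P[k] unchanged, delta_P[k] = 0
For k >= 2: P[k] shifts by exactly -2
Delta array: [0, 0, -2, -2, -2, -2, -2, -2]

Answer: [0, 0, -2, -2, -2, -2, -2, -2]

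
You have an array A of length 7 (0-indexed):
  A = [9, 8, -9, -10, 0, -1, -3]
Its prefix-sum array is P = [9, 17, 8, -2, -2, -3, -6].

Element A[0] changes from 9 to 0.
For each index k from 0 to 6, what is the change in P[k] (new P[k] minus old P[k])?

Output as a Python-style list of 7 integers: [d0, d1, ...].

Answer: [-9, -9, -9, -9, -9, -9, -9]

Derivation:
Element change: A[0] 9 -> 0, delta = -9
For k < 0: P[k] unchanged, delta_P[k] = 0
For k >= 0: P[k] shifts by exactly -9
Delta array: [-9, -9, -9, -9, -9, -9, -9]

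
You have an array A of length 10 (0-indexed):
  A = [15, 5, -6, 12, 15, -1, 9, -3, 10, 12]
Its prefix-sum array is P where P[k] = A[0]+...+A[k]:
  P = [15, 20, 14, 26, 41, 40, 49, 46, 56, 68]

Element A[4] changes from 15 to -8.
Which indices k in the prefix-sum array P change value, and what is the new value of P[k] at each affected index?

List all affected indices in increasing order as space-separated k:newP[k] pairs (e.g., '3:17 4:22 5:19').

P[k] = A[0] + ... + A[k]
P[k] includes A[4] iff k >= 4
Affected indices: 4, 5, ..., 9; delta = -23
  P[4]: 41 + -23 = 18
  P[5]: 40 + -23 = 17
  P[6]: 49 + -23 = 26
  P[7]: 46 + -23 = 23
  P[8]: 56 + -23 = 33
  P[9]: 68 + -23 = 45

Answer: 4:18 5:17 6:26 7:23 8:33 9:45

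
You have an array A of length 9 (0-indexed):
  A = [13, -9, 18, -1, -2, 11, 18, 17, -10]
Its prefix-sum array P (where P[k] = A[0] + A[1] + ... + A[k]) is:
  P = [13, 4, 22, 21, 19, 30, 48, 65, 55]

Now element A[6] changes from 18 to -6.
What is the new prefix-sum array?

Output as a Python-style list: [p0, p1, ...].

Answer: [13, 4, 22, 21, 19, 30, 24, 41, 31]

Derivation:
Change: A[6] 18 -> -6, delta = -24
P[k] for k < 6: unchanged (A[6] not included)
P[k] for k >= 6: shift by delta = -24
  P[0] = 13 + 0 = 13
  P[1] = 4 + 0 = 4
  P[2] = 22 + 0 = 22
  P[3] = 21 + 0 = 21
  P[4] = 19 + 0 = 19
  P[5] = 30 + 0 = 30
  P[6] = 48 + -24 = 24
  P[7] = 65 + -24 = 41
  P[8] = 55 + -24 = 31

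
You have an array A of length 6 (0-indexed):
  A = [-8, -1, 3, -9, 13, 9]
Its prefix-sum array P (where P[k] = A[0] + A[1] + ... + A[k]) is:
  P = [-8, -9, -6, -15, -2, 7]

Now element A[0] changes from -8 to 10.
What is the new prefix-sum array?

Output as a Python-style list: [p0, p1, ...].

Change: A[0] -8 -> 10, delta = 18
P[k] for k < 0: unchanged (A[0] not included)
P[k] for k >= 0: shift by delta = 18
  P[0] = -8 + 18 = 10
  P[1] = -9 + 18 = 9
  P[2] = -6 + 18 = 12
  P[3] = -15 + 18 = 3
  P[4] = -2 + 18 = 16
  P[5] = 7 + 18 = 25

Answer: [10, 9, 12, 3, 16, 25]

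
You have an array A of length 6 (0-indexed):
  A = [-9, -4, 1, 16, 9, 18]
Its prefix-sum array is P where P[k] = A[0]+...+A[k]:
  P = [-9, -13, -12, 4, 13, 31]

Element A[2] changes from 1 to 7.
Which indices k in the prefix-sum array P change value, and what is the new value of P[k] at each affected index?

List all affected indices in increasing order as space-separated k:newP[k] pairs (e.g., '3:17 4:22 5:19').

P[k] = A[0] + ... + A[k]
P[k] includes A[2] iff k >= 2
Affected indices: 2, 3, ..., 5; delta = 6
  P[2]: -12 + 6 = -6
  P[3]: 4 + 6 = 10
  P[4]: 13 + 6 = 19
  P[5]: 31 + 6 = 37

Answer: 2:-6 3:10 4:19 5:37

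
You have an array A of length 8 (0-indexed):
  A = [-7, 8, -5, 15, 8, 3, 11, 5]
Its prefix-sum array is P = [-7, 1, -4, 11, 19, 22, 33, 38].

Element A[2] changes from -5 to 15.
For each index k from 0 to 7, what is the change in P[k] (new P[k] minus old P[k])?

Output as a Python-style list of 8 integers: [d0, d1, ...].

Answer: [0, 0, 20, 20, 20, 20, 20, 20]

Derivation:
Element change: A[2] -5 -> 15, delta = 20
For k < 2: P[k] unchanged, delta_P[k] = 0
For k >= 2: P[k] shifts by exactly 20
Delta array: [0, 0, 20, 20, 20, 20, 20, 20]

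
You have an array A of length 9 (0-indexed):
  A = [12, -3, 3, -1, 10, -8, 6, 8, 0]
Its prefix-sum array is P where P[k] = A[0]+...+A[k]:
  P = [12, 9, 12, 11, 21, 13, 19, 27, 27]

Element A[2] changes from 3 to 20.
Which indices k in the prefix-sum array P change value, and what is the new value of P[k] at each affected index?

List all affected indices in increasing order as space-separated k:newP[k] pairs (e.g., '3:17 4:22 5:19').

P[k] = A[0] + ... + A[k]
P[k] includes A[2] iff k >= 2
Affected indices: 2, 3, ..., 8; delta = 17
  P[2]: 12 + 17 = 29
  P[3]: 11 + 17 = 28
  P[4]: 21 + 17 = 38
  P[5]: 13 + 17 = 30
  P[6]: 19 + 17 = 36
  P[7]: 27 + 17 = 44
  P[8]: 27 + 17 = 44

Answer: 2:29 3:28 4:38 5:30 6:36 7:44 8:44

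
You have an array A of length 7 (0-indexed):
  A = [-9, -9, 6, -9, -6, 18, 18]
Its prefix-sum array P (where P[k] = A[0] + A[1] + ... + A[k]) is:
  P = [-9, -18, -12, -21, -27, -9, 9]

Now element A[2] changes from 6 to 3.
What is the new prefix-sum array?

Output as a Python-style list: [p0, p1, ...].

Change: A[2] 6 -> 3, delta = -3
P[k] for k < 2: unchanged (A[2] not included)
P[k] for k >= 2: shift by delta = -3
  P[0] = -9 + 0 = -9
  P[1] = -18 + 0 = -18
  P[2] = -12 + -3 = -15
  P[3] = -21 + -3 = -24
  P[4] = -27 + -3 = -30
  P[5] = -9 + -3 = -12
  P[6] = 9 + -3 = 6

Answer: [-9, -18, -15, -24, -30, -12, 6]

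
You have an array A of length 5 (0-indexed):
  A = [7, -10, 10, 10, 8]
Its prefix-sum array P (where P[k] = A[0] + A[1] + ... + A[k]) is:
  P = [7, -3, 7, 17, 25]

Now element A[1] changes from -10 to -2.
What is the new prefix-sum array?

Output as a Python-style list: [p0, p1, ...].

Change: A[1] -10 -> -2, delta = 8
P[k] for k < 1: unchanged (A[1] not included)
P[k] for k >= 1: shift by delta = 8
  P[0] = 7 + 0 = 7
  P[1] = -3 + 8 = 5
  P[2] = 7 + 8 = 15
  P[3] = 17 + 8 = 25
  P[4] = 25 + 8 = 33

Answer: [7, 5, 15, 25, 33]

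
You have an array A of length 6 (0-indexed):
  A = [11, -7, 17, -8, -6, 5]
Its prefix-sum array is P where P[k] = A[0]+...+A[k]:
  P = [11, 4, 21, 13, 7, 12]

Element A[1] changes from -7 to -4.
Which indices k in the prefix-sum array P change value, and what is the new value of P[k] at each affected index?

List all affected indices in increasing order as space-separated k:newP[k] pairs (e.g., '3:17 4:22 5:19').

Answer: 1:7 2:24 3:16 4:10 5:15

Derivation:
P[k] = A[0] + ... + A[k]
P[k] includes A[1] iff k >= 1
Affected indices: 1, 2, ..., 5; delta = 3
  P[1]: 4 + 3 = 7
  P[2]: 21 + 3 = 24
  P[3]: 13 + 3 = 16
  P[4]: 7 + 3 = 10
  P[5]: 12 + 3 = 15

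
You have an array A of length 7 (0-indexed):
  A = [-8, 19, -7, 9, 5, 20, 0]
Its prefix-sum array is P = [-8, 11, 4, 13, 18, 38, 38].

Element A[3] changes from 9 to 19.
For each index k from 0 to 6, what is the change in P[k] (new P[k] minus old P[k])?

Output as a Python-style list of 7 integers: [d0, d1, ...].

Element change: A[3] 9 -> 19, delta = 10
For k < 3: P[k] unchanged, delta_P[k] = 0
For k >= 3: P[k] shifts by exactly 10
Delta array: [0, 0, 0, 10, 10, 10, 10]

Answer: [0, 0, 0, 10, 10, 10, 10]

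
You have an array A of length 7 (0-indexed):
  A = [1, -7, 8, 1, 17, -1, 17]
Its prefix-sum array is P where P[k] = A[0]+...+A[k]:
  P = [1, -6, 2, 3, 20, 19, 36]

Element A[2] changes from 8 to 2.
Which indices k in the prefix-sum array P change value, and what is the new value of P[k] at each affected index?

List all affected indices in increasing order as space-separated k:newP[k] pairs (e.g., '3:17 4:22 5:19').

P[k] = A[0] + ... + A[k]
P[k] includes A[2] iff k >= 2
Affected indices: 2, 3, ..., 6; delta = -6
  P[2]: 2 + -6 = -4
  P[3]: 3 + -6 = -3
  P[4]: 20 + -6 = 14
  P[5]: 19 + -6 = 13
  P[6]: 36 + -6 = 30

Answer: 2:-4 3:-3 4:14 5:13 6:30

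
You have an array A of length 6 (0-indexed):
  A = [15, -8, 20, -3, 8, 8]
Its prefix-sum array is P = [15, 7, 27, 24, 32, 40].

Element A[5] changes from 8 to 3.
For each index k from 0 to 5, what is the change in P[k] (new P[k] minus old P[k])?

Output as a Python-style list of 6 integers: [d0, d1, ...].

Element change: A[5] 8 -> 3, delta = -5
For k < 5: P[k] unchanged, delta_P[k] = 0
For k >= 5: P[k] shifts by exactly -5
Delta array: [0, 0, 0, 0, 0, -5]

Answer: [0, 0, 0, 0, 0, -5]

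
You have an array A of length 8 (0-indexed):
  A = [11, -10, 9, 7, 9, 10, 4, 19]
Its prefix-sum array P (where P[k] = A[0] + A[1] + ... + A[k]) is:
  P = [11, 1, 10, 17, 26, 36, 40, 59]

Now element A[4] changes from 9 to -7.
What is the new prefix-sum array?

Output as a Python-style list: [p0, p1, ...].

Change: A[4] 9 -> -7, delta = -16
P[k] for k < 4: unchanged (A[4] not included)
P[k] for k >= 4: shift by delta = -16
  P[0] = 11 + 0 = 11
  P[1] = 1 + 0 = 1
  P[2] = 10 + 0 = 10
  P[3] = 17 + 0 = 17
  P[4] = 26 + -16 = 10
  P[5] = 36 + -16 = 20
  P[6] = 40 + -16 = 24
  P[7] = 59 + -16 = 43

Answer: [11, 1, 10, 17, 10, 20, 24, 43]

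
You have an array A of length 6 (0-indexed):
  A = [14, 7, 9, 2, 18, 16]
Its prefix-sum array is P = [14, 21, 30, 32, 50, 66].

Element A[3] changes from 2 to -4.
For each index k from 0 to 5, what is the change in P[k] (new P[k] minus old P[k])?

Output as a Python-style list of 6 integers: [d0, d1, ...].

Element change: A[3] 2 -> -4, delta = -6
For k < 3: P[k] unchanged, delta_P[k] = 0
For k >= 3: P[k] shifts by exactly -6
Delta array: [0, 0, 0, -6, -6, -6]

Answer: [0, 0, 0, -6, -6, -6]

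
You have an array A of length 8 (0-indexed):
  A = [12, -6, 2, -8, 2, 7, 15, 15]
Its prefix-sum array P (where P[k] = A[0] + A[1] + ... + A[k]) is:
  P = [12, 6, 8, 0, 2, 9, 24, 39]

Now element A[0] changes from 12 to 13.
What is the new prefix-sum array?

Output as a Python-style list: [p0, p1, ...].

Change: A[0] 12 -> 13, delta = 1
P[k] for k < 0: unchanged (A[0] not included)
P[k] for k >= 0: shift by delta = 1
  P[0] = 12 + 1 = 13
  P[1] = 6 + 1 = 7
  P[2] = 8 + 1 = 9
  P[3] = 0 + 1 = 1
  P[4] = 2 + 1 = 3
  P[5] = 9 + 1 = 10
  P[6] = 24 + 1 = 25
  P[7] = 39 + 1 = 40

Answer: [13, 7, 9, 1, 3, 10, 25, 40]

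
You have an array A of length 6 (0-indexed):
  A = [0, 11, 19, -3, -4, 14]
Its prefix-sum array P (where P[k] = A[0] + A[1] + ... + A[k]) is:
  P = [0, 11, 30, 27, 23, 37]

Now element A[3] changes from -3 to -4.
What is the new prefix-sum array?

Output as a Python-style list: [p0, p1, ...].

Change: A[3] -3 -> -4, delta = -1
P[k] for k < 3: unchanged (A[3] not included)
P[k] for k >= 3: shift by delta = -1
  P[0] = 0 + 0 = 0
  P[1] = 11 + 0 = 11
  P[2] = 30 + 0 = 30
  P[3] = 27 + -1 = 26
  P[4] = 23 + -1 = 22
  P[5] = 37 + -1 = 36

Answer: [0, 11, 30, 26, 22, 36]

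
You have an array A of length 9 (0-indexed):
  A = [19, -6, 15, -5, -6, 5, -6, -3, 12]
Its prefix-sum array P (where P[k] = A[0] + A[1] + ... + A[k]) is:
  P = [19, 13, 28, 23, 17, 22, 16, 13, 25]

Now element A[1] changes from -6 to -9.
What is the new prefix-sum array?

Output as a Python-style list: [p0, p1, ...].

Answer: [19, 10, 25, 20, 14, 19, 13, 10, 22]

Derivation:
Change: A[1] -6 -> -9, delta = -3
P[k] for k < 1: unchanged (A[1] not included)
P[k] for k >= 1: shift by delta = -3
  P[0] = 19 + 0 = 19
  P[1] = 13 + -3 = 10
  P[2] = 28 + -3 = 25
  P[3] = 23 + -3 = 20
  P[4] = 17 + -3 = 14
  P[5] = 22 + -3 = 19
  P[6] = 16 + -3 = 13
  P[7] = 13 + -3 = 10
  P[8] = 25 + -3 = 22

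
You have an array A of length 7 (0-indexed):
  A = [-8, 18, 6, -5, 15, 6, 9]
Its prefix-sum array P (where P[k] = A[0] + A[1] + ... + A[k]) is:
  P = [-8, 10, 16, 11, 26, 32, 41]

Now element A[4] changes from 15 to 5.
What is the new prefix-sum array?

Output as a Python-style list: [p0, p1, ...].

Change: A[4] 15 -> 5, delta = -10
P[k] for k < 4: unchanged (A[4] not included)
P[k] for k >= 4: shift by delta = -10
  P[0] = -8 + 0 = -8
  P[1] = 10 + 0 = 10
  P[2] = 16 + 0 = 16
  P[3] = 11 + 0 = 11
  P[4] = 26 + -10 = 16
  P[5] = 32 + -10 = 22
  P[6] = 41 + -10 = 31

Answer: [-8, 10, 16, 11, 16, 22, 31]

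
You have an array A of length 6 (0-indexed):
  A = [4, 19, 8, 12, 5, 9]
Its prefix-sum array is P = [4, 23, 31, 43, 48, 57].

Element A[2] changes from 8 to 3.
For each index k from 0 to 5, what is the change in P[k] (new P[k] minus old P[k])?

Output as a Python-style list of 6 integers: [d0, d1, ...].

Answer: [0, 0, -5, -5, -5, -5]

Derivation:
Element change: A[2] 8 -> 3, delta = -5
For k < 2: P[k] unchanged, delta_P[k] = 0
For k >= 2: P[k] shifts by exactly -5
Delta array: [0, 0, -5, -5, -5, -5]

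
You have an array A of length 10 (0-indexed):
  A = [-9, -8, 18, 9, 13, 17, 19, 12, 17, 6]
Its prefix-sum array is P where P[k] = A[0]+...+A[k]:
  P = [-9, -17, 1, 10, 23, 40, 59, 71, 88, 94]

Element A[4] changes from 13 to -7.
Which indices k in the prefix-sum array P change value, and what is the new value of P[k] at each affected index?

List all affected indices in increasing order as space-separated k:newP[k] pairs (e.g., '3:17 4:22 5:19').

Answer: 4:3 5:20 6:39 7:51 8:68 9:74

Derivation:
P[k] = A[0] + ... + A[k]
P[k] includes A[4] iff k >= 4
Affected indices: 4, 5, ..., 9; delta = -20
  P[4]: 23 + -20 = 3
  P[5]: 40 + -20 = 20
  P[6]: 59 + -20 = 39
  P[7]: 71 + -20 = 51
  P[8]: 88 + -20 = 68
  P[9]: 94 + -20 = 74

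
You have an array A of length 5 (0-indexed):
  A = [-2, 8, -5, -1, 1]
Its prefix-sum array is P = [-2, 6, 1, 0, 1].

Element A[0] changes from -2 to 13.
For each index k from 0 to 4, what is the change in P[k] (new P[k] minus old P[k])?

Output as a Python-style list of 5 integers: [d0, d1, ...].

Answer: [15, 15, 15, 15, 15]

Derivation:
Element change: A[0] -2 -> 13, delta = 15
For k < 0: P[k] unchanged, delta_P[k] = 0
For k >= 0: P[k] shifts by exactly 15
Delta array: [15, 15, 15, 15, 15]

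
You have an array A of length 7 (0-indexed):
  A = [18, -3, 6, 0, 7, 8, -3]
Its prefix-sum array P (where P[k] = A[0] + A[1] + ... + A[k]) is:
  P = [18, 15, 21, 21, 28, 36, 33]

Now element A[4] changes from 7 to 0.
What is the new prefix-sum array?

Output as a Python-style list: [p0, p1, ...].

Answer: [18, 15, 21, 21, 21, 29, 26]

Derivation:
Change: A[4] 7 -> 0, delta = -7
P[k] for k < 4: unchanged (A[4] not included)
P[k] for k >= 4: shift by delta = -7
  P[0] = 18 + 0 = 18
  P[1] = 15 + 0 = 15
  P[2] = 21 + 0 = 21
  P[3] = 21 + 0 = 21
  P[4] = 28 + -7 = 21
  P[5] = 36 + -7 = 29
  P[6] = 33 + -7 = 26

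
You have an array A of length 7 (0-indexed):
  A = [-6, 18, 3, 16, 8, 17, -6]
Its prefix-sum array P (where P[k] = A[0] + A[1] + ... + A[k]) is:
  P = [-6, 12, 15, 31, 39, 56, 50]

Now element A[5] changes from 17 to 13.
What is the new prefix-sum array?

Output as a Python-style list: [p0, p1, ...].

Answer: [-6, 12, 15, 31, 39, 52, 46]

Derivation:
Change: A[5] 17 -> 13, delta = -4
P[k] for k < 5: unchanged (A[5] not included)
P[k] for k >= 5: shift by delta = -4
  P[0] = -6 + 0 = -6
  P[1] = 12 + 0 = 12
  P[2] = 15 + 0 = 15
  P[3] = 31 + 0 = 31
  P[4] = 39 + 0 = 39
  P[5] = 56 + -4 = 52
  P[6] = 50 + -4 = 46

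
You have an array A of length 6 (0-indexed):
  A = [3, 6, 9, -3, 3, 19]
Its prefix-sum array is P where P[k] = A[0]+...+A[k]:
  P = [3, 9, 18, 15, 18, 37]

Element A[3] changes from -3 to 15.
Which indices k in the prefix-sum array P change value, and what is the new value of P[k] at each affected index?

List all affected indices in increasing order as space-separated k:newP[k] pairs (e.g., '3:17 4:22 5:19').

Answer: 3:33 4:36 5:55

Derivation:
P[k] = A[0] + ... + A[k]
P[k] includes A[3] iff k >= 3
Affected indices: 3, 4, ..., 5; delta = 18
  P[3]: 15 + 18 = 33
  P[4]: 18 + 18 = 36
  P[5]: 37 + 18 = 55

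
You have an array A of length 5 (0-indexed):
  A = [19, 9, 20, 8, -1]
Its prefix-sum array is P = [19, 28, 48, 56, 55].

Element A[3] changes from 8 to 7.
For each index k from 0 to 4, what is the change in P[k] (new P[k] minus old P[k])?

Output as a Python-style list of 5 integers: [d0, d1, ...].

Answer: [0, 0, 0, -1, -1]

Derivation:
Element change: A[3] 8 -> 7, delta = -1
For k < 3: P[k] unchanged, delta_P[k] = 0
For k >= 3: P[k] shifts by exactly -1
Delta array: [0, 0, 0, -1, -1]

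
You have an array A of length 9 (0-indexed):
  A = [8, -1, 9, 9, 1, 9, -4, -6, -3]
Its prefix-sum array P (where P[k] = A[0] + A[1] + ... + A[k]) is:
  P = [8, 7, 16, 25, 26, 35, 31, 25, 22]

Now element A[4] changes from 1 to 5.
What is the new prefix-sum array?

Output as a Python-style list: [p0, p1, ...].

Answer: [8, 7, 16, 25, 30, 39, 35, 29, 26]

Derivation:
Change: A[4] 1 -> 5, delta = 4
P[k] for k < 4: unchanged (A[4] not included)
P[k] for k >= 4: shift by delta = 4
  P[0] = 8 + 0 = 8
  P[1] = 7 + 0 = 7
  P[2] = 16 + 0 = 16
  P[3] = 25 + 0 = 25
  P[4] = 26 + 4 = 30
  P[5] = 35 + 4 = 39
  P[6] = 31 + 4 = 35
  P[7] = 25 + 4 = 29
  P[8] = 22 + 4 = 26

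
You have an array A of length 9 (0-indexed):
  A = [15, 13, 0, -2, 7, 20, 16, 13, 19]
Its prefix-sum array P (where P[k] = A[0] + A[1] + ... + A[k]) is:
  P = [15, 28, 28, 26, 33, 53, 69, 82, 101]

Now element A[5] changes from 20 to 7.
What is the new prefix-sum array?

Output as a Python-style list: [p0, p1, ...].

Change: A[5] 20 -> 7, delta = -13
P[k] for k < 5: unchanged (A[5] not included)
P[k] for k >= 5: shift by delta = -13
  P[0] = 15 + 0 = 15
  P[1] = 28 + 0 = 28
  P[2] = 28 + 0 = 28
  P[3] = 26 + 0 = 26
  P[4] = 33 + 0 = 33
  P[5] = 53 + -13 = 40
  P[6] = 69 + -13 = 56
  P[7] = 82 + -13 = 69
  P[8] = 101 + -13 = 88

Answer: [15, 28, 28, 26, 33, 40, 56, 69, 88]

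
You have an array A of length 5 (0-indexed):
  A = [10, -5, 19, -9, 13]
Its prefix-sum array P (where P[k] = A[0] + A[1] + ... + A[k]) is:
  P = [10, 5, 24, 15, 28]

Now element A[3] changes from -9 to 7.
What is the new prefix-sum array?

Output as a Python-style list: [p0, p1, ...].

Answer: [10, 5, 24, 31, 44]

Derivation:
Change: A[3] -9 -> 7, delta = 16
P[k] for k < 3: unchanged (A[3] not included)
P[k] for k >= 3: shift by delta = 16
  P[0] = 10 + 0 = 10
  P[1] = 5 + 0 = 5
  P[2] = 24 + 0 = 24
  P[3] = 15 + 16 = 31
  P[4] = 28 + 16 = 44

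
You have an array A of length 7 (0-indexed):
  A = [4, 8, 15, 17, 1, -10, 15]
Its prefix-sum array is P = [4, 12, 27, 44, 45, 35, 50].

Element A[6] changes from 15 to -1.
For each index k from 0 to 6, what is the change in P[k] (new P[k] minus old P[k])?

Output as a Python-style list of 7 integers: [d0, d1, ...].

Answer: [0, 0, 0, 0, 0, 0, -16]

Derivation:
Element change: A[6] 15 -> -1, delta = -16
For k < 6: P[k] unchanged, delta_P[k] = 0
For k >= 6: P[k] shifts by exactly -16
Delta array: [0, 0, 0, 0, 0, 0, -16]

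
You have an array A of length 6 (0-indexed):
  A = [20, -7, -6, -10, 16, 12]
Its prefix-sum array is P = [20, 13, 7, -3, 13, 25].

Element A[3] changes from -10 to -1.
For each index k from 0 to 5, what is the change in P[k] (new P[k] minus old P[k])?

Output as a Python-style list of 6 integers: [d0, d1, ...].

Answer: [0, 0, 0, 9, 9, 9]

Derivation:
Element change: A[3] -10 -> -1, delta = 9
For k < 3: P[k] unchanged, delta_P[k] = 0
For k >= 3: P[k] shifts by exactly 9
Delta array: [0, 0, 0, 9, 9, 9]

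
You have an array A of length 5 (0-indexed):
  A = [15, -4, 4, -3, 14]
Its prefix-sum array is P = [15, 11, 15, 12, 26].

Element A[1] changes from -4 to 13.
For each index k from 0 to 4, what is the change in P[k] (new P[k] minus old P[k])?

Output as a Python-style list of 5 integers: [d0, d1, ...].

Element change: A[1] -4 -> 13, delta = 17
For k < 1: P[k] unchanged, delta_P[k] = 0
For k >= 1: P[k] shifts by exactly 17
Delta array: [0, 17, 17, 17, 17]

Answer: [0, 17, 17, 17, 17]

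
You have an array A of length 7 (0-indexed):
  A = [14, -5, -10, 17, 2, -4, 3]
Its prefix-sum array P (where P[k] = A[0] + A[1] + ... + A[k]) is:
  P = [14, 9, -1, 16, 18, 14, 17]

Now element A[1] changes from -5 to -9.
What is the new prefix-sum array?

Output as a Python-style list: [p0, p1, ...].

Answer: [14, 5, -5, 12, 14, 10, 13]

Derivation:
Change: A[1] -5 -> -9, delta = -4
P[k] for k < 1: unchanged (A[1] not included)
P[k] for k >= 1: shift by delta = -4
  P[0] = 14 + 0 = 14
  P[1] = 9 + -4 = 5
  P[2] = -1 + -4 = -5
  P[3] = 16 + -4 = 12
  P[4] = 18 + -4 = 14
  P[5] = 14 + -4 = 10
  P[6] = 17 + -4 = 13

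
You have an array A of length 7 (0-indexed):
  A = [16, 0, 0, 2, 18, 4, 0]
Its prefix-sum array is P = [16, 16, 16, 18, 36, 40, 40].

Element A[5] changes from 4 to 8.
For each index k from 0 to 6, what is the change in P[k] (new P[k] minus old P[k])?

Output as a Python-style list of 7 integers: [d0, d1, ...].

Element change: A[5] 4 -> 8, delta = 4
For k < 5: P[k] unchanged, delta_P[k] = 0
For k >= 5: P[k] shifts by exactly 4
Delta array: [0, 0, 0, 0, 0, 4, 4]

Answer: [0, 0, 0, 0, 0, 4, 4]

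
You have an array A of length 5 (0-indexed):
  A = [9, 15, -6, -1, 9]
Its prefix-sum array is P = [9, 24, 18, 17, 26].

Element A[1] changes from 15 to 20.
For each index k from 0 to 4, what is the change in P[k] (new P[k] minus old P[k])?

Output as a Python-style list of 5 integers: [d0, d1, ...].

Element change: A[1] 15 -> 20, delta = 5
For k < 1: P[k] unchanged, delta_P[k] = 0
For k >= 1: P[k] shifts by exactly 5
Delta array: [0, 5, 5, 5, 5]

Answer: [0, 5, 5, 5, 5]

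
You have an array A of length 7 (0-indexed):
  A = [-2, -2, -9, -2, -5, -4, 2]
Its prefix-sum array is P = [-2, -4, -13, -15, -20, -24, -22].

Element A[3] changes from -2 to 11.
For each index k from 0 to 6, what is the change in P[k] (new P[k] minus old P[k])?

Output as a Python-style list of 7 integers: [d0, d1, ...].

Element change: A[3] -2 -> 11, delta = 13
For k < 3: P[k] unchanged, delta_P[k] = 0
For k >= 3: P[k] shifts by exactly 13
Delta array: [0, 0, 0, 13, 13, 13, 13]

Answer: [0, 0, 0, 13, 13, 13, 13]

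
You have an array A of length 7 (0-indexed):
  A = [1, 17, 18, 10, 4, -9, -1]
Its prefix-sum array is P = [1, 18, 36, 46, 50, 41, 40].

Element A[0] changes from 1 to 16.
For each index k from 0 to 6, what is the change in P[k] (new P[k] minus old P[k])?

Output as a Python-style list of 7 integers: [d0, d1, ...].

Answer: [15, 15, 15, 15, 15, 15, 15]

Derivation:
Element change: A[0] 1 -> 16, delta = 15
For k < 0: P[k] unchanged, delta_P[k] = 0
For k >= 0: P[k] shifts by exactly 15
Delta array: [15, 15, 15, 15, 15, 15, 15]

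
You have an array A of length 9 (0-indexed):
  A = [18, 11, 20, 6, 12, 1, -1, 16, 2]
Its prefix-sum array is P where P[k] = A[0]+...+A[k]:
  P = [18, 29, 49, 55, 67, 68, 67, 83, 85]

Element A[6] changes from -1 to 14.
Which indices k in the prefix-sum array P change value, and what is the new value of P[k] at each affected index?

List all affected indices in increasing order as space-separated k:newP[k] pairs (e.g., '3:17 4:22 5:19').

P[k] = A[0] + ... + A[k]
P[k] includes A[6] iff k >= 6
Affected indices: 6, 7, ..., 8; delta = 15
  P[6]: 67 + 15 = 82
  P[7]: 83 + 15 = 98
  P[8]: 85 + 15 = 100

Answer: 6:82 7:98 8:100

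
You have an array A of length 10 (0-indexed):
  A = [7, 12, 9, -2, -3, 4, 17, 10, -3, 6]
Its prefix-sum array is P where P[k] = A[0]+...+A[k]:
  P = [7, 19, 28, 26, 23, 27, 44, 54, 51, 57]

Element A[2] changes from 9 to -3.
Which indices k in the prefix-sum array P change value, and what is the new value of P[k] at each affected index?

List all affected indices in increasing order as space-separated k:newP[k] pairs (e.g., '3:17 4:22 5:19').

P[k] = A[0] + ... + A[k]
P[k] includes A[2] iff k >= 2
Affected indices: 2, 3, ..., 9; delta = -12
  P[2]: 28 + -12 = 16
  P[3]: 26 + -12 = 14
  P[4]: 23 + -12 = 11
  P[5]: 27 + -12 = 15
  P[6]: 44 + -12 = 32
  P[7]: 54 + -12 = 42
  P[8]: 51 + -12 = 39
  P[9]: 57 + -12 = 45

Answer: 2:16 3:14 4:11 5:15 6:32 7:42 8:39 9:45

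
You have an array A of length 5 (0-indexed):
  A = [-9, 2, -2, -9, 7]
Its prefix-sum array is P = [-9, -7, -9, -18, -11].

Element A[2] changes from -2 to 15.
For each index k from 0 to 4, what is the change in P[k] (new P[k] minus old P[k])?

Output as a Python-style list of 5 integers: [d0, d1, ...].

Answer: [0, 0, 17, 17, 17]

Derivation:
Element change: A[2] -2 -> 15, delta = 17
For k < 2: P[k] unchanged, delta_P[k] = 0
For k >= 2: P[k] shifts by exactly 17
Delta array: [0, 0, 17, 17, 17]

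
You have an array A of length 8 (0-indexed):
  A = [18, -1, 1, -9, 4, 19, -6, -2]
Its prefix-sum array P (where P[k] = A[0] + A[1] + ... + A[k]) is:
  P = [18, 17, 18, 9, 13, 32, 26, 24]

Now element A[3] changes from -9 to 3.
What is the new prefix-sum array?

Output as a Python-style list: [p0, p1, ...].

Answer: [18, 17, 18, 21, 25, 44, 38, 36]

Derivation:
Change: A[3] -9 -> 3, delta = 12
P[k] for k < 3: unchanged (A[3] not included)
P[k] for k >= 3: shift by delta = 12
  P[0] = 18 + 0 = 18
  P[1] = 17 + 0 = 17
  P[2] = 18 + 0 = 18
  P[3] = 9 + 12 = 21
  P[4] = 13 + 12 = 25
  P[5] = 32 + 12 = 44
  P[6] = 26 + 12 = 38
  P[7] = 24 + 12 = 36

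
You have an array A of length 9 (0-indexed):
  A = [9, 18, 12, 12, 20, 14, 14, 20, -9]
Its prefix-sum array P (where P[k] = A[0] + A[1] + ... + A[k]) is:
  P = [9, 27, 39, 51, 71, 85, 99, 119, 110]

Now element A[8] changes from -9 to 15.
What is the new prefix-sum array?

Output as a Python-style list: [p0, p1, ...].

Change: A[8] -9 -> 15, delta = 24
P[k] for k < 8: unchanged (A[8] not included)
P[k] for k >= 8: shift by delta = 24
  P[0] = 9 + 0 = 9
  P[1] = 27 + 0 = 27
  P[2] = 39 + 0 = 39
  P[3] = 51 + 0 = 51
  P[4] = 71 + 0 = 71
  P[5] = 85 + 0 = 85
  P[6] = 99 + 0 = 99
  P[7] = 119 + 0 = 119
  P[8] = 110 + 24 = 134

Answer: [9, 27, 39, 51, 71, 85, 99, 119, 134]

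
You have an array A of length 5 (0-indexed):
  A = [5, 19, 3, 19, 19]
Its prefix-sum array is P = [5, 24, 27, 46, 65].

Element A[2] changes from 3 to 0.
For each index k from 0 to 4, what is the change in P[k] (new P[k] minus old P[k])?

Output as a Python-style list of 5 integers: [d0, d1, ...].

Answer: [0, 0, -3, -3, -3]

Derivation:
Element change: A[2] 3 -> 0, delta = -3
For k < 2: P[k] unchanged, delta_P[k] = 0
For k >= 2: P[k] shifts by exactly -3
Delta array: [0, 0, -3, -3, -3]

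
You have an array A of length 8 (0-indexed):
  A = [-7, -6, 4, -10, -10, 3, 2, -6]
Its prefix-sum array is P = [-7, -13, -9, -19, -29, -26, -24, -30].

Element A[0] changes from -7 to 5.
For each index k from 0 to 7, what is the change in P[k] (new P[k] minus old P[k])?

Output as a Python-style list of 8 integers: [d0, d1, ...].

Element change: A[0] -7 -> 5, delta = 12
For k < 0: P[k] unchanged, delta_P[k] = 0
For k >= 0: P[k] shifts by exactly 12
Delta array: [12, 12, 12, 12, 12, 12, 12, 12]

Answer: [12, 12, 12, 12, 12, 12, 12, 12]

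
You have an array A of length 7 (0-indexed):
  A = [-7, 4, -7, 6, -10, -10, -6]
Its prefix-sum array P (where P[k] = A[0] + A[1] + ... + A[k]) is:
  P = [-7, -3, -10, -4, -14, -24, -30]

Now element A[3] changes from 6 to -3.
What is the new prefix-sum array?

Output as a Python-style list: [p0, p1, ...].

Change: A[3] 6 -> -3, delta = -9
P[k] for k < 3: unchanged (A[3] not included)
P[k] for k >= 3: shift by delta = -9
  P[0] = -7 + 0 = -7
  P[1] = -3 + 0 = -3
  P[2] = -10 + 0 = -10
  P[3] = -4 + -9 = -13
  P[4] = -14 + -9 = -23
  P[5] = -24 + -9 = -33
  P[6] = -30 + -9 = -39

Answer: [-7, -3, -10, -13, -23, -33, -39]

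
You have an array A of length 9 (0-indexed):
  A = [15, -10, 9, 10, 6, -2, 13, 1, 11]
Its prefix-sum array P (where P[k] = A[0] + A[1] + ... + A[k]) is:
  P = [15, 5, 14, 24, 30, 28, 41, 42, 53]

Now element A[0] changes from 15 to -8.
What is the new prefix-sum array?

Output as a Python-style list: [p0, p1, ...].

Answer: [-8, -18, -9, 1, 7, 5, 18, 19, 30]

Derivation:
Change: A[0] 15 -> -8, delta = -23
P[k] for k < 0: unchanged (A[0] not included)
P[k] for k >= 0: shift by delta = -23
  P[0] = 15 + -23 = -8
  P[1] = 5 + -23 = -18
  P[2] = 14 + -23 = -9
  P[3] = 24 + -23 = 1
  P[4] = 30 + -23 = 7
  P[5] = 28 + -23 = 5
  P[6] = 41 + -23 = 18
  P[7] = 42 + -23 = 19
  P[8] = 53 + -23 = 30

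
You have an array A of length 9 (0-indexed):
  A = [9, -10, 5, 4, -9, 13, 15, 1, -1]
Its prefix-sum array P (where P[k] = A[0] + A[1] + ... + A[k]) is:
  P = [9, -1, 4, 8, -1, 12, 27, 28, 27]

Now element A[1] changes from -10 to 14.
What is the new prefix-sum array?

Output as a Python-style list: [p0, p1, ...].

Change: A[1] -10 -> 14, delta = 24
P[k] for k < 1: unchanged (A[1] not included)
P[k] for k >= 1: shift by delta = 24
  P[0] = 9 + 0 = 9
  P[1] = -1 + 24 = 23
  P[2] = 4 + 24 = 28
  P[3] = 8 + 24 = 32
  P[4] = -1 + 24 = 23
  P[5] = 12 + 24 = 36
  P[6] = 27 + 24 = 51
  P[7] = 28 + 24 = 52
  P[8] = 27 + 24 = 51

Answer: [9, 23, 28, 32, 23, 36, 51, 52, 51]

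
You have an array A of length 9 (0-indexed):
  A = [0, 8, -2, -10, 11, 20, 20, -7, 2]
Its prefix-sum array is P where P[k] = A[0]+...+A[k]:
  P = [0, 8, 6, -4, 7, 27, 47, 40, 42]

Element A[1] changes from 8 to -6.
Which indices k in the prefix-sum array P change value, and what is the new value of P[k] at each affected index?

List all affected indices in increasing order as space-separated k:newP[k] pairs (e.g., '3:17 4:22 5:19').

Answer: 1:-6 2:-8 3:-18 4:-7 5:13 6:33 7:26 8:28

Derivation:
P[k] = A[0] + ... + A[k]
P[k] includes A[1] iff k >= 1
Affected indices: 1, 2, ..., 8; delta = -14
  P[1]: 8 + -14 = -6
  P[2]: 6 + -14 = -8
  P[3]: -4 + -14 = -18
  P[4]: 7 + -14 = -7
  P[5]: 27 + -14 = 13
  P[6]: 47 + -14 = 33
  P[7]: 40 + -14 = 26
  P[8]: 42 + -14 = 28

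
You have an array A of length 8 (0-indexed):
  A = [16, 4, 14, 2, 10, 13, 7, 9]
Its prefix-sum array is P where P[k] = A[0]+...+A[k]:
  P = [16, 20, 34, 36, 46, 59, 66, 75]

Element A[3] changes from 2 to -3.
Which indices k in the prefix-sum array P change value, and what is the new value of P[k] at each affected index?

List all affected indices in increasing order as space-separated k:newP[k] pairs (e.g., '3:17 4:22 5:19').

P[k] = A[0] + ... + A[k]
P[k] includes A[3] iff k >= 3
Affected indices: 3, 4, ..., 7; delta = -5
  P[3]: 36 + -5 = 31
  P[4]: 46 + -5 = 41
  P[5]: 59 + -5 = 54
  P[6]: 66 + -5 = 61
  P[7]: 75 + -5 = 70

Answer: 3:31 4:41 5:54 6:61 7:70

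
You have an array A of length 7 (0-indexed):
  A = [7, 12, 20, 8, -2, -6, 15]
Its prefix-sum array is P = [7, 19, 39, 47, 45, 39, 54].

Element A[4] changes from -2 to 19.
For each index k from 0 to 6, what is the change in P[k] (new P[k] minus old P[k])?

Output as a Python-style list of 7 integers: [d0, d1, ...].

Answer: [0, 0, 0, 0, 21, 21, 21]

Derivation:
Element change: A[4] -2 -> 19, delta = 21
For k < 4: P[k] unchanged, delta_P[k] = 0
For k >= 4: P[k] shifts by exactly 21
Delta array: [0, 0, 0, 0, 21, 21, 21]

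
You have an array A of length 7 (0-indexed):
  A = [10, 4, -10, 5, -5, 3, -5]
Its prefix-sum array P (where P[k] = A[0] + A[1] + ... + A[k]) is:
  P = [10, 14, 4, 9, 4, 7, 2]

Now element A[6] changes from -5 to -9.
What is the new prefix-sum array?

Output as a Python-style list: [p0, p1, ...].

Change: A[6] -5 -> -9, delta = -4
P[k] for k < 6: unchanged (A[6] not included)
P[k] for k >= 6: shift by delta = -4
  P[0] = 10 + 0 = 10
  P[1] = 14 + 0 = 14
  P[2] = 4 + 0 = 4
  P[3] = 9 + 0 = 9
  P[4] = 4 + 0 = 4
  P[5] = 7 + 0 = 7
  P[6] = 2 + -4 = -2

Answer: [10, 14, 4, 9, 4, 7, -2]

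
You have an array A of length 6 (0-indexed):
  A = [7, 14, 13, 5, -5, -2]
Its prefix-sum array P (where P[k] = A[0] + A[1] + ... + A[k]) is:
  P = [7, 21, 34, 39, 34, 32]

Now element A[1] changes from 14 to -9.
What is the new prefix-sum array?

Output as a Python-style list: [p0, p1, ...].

Change: A[1] 14 -> -9, delta = -23
P[k] for k < 1: unchanged (A[1] not included)
P[k] for k >= 1: shift by delta = -23
  P[0] = 7 + 0 = 7
  P[1] = 21 + -23 = -2
  P[2] = 34 + -23 = 11
  P[3] = 39 + -23 = 16
  P[4] = 34 + -23 = 11
  P[5] = 32 + -23 = 9

Answer: [7, -2, 11, 16, 11, 9]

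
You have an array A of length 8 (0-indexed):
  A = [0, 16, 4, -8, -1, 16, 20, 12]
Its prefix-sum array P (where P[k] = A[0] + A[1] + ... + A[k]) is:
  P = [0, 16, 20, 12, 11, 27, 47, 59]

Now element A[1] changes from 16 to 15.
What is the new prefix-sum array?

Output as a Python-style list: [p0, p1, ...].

Answer: [0, 15, 19, 11, 10, 26, 46, 58]

Derivation:
Change: A[1] 16 -> 15, delta = -1
P[k] for k < 1: unchanged (A[1] not included)
P[k] for k >= 1: shift by delta = -1
  P[0] = 0 + 0 = 0
  P[1] = 16 + -1 = 15
  P[2] = 20 + -1 = 19
  P[3] = 12 + -1 = 11
  P[4] = 11 + -1 = 10
  P[5] = 27 + -1 = 26
  P[6] = 47 + -1 = 46
  P[7] = 59 + -1 = 58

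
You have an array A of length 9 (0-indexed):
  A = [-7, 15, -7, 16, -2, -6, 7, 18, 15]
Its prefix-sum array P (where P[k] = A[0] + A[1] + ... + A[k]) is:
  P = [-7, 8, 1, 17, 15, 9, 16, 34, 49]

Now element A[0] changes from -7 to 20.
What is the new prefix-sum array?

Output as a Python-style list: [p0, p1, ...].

Answer: [20, 35, 28, 44, 42, 36, 43, 61, 76]

Derivation:
Change: A[0] -7 -> 20, delta = 27
P[k] for k < 0: unchanged (A[0] not included)
P[k] for k >= 0: shift by delta = 27
  P[0] = -7 + 27 = 20
  P[1] = 8 + 27 = 35
  P[2] = 1 + 27 = 28
  P[3] = 17 + 27 = 44
  P[4] = 15 + 27 = 42
  P[5] = 9 + 27 = 36
  P[6] = 16 + 27 = 43
  P[7] = 34 + 27 = 61
  P[8] = 49 + 27 = 76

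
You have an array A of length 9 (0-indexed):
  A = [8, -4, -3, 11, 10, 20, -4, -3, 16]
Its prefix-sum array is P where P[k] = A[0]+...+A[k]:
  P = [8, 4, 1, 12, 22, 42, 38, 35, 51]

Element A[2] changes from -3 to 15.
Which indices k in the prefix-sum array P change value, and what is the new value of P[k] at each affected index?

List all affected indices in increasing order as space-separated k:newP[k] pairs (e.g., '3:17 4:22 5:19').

P[k] = A[0] + ... + A[k]
P[k] includes A[2] iff k >= 2
Affected indices: 2, 3, ..., 8; delta = 18
  P[2]: 1 + 18 = 19
  P[3]: 12 + 18 = 30
  P[4]: 22 + 18 = 40
  P[5]: 42 + 18 = 60
  P[6]: 38 + 18 = 56
  P[7]: 35 + 18 = 53
  P[8]: 51 + 18 = 69

Answer: 2:19 3:30 4:40 5:60 6:56 7:53 8:69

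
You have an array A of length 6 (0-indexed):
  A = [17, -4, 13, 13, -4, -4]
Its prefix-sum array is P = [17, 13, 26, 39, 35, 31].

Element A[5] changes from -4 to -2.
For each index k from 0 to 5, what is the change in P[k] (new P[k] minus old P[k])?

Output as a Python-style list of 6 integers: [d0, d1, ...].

Element change: A[5] -4 -> -2, delta = 2
For k < 5: P[k] unchanged, delta_P[k] = 0
For k >= 5: P[k] shifts by exactly 2
Delta array: [0, 0, 0, 0, 0, 2]

Answer: [0, 0, 0, 0, 0, 2]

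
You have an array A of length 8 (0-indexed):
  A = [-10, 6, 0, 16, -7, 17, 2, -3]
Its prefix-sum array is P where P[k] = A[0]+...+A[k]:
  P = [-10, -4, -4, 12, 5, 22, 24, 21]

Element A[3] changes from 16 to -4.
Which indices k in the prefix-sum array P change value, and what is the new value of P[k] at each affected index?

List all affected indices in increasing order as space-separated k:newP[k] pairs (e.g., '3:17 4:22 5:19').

Answer: 3:-8 4:-15 5:2 6:4 7:1

Derivation:
P[k] = A[0] + ... + A[k]
P[k] includes A[3] iff k >= 3
Affected indices: 3, 4, ..., 7; delta = -20
  P[3]: 12 + -20 = -8
  P[4]: 5 + -20 = -15
  P[5]: 22 + -20 = 2
  P[6]: 24 + -20 = 4
  P[7]: 21 + -20 = 1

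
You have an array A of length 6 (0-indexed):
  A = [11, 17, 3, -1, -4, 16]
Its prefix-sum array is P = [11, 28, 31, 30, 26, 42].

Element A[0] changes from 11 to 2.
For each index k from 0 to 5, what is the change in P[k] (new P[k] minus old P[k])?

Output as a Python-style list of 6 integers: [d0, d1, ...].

Answer: [-9, -9, -9, -9, -9, -9]

Derivation:
Element change: A[0] 11 -> 2, delta = -9
For k < 0: P[k] unchanged, delta_P[k] = 0
For k >= 0: P[k] shifts by exactly -9
Delta array: [-9, -9, -9, -9, -9, -9]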